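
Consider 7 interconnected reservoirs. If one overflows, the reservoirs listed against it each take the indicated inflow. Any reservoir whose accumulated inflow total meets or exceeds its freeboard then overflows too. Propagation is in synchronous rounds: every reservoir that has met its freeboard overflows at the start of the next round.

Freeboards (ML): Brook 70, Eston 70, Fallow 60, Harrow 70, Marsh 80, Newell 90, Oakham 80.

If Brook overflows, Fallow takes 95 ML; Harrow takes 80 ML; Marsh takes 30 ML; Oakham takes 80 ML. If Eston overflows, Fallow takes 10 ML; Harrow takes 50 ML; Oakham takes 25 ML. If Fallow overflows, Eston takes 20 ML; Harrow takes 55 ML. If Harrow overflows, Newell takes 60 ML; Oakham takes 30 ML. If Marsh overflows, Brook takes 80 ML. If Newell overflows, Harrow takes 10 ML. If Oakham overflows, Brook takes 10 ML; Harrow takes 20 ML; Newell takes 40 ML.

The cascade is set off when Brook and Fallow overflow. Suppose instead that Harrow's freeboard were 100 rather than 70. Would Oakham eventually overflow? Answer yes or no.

yes

With Harrow's freeboard at 100:
Round 1 — Brook, Fallow overflow (initial).
  Eston: +20 → 20 < 70
  Harrow: +80+55 → 135 ≥ 100
  Marsh: +30 → 30 < 80
  Oakham: +80 → 80 ≥ 80
Round 2 — Harrow, Oakham overflow.
  Newell: +60+40 → 100 ≥ 90
Round 3 — Newell overflows.
No further overflows.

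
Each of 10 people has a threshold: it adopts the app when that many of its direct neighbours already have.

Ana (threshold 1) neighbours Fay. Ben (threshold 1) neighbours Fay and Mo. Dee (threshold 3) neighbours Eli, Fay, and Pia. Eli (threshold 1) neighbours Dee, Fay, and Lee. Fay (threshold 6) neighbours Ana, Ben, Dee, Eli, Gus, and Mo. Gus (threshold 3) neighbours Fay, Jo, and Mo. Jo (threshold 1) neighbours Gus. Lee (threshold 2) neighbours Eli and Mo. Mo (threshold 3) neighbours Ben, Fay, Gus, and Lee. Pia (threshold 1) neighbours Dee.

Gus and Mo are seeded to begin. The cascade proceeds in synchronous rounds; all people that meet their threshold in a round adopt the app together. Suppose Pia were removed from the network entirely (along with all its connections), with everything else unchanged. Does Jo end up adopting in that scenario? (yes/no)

With Pia removed:
Round 1 — Gus, Mo adopt the app (initial).
Round 2 — checking thresholds:
  Ben: 1 of 2 neighbours ≥ 1, adopts the app.
  Fay: 2 of 6 neighbours < 6, not yet.
  Jo: 1 of 1 neighbours ≥ 1, adopts the app.
  Lee: 1 of 2 neighbours < 2, not yet.
Round 3 — no new adoptions; cascade stops.

yes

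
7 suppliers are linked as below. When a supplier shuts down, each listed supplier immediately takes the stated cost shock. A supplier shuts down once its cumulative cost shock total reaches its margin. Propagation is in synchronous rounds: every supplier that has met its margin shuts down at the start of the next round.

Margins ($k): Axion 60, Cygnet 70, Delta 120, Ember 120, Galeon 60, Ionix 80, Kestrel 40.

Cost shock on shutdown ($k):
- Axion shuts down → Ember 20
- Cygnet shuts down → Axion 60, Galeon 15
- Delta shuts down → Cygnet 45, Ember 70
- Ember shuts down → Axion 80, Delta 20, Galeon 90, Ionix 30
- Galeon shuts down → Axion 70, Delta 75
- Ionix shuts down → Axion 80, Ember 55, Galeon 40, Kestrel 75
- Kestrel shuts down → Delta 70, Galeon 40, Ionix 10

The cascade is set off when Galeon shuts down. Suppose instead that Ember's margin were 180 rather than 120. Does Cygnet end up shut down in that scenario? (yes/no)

With Ember's margin at 180:
Round 1 — Galeon shuts down (initial).
  Axion: +70 → 70 ≥ 60
  Delta: +75 → 75 < 120
Round 2 — Axion shuts down.
  Ember: +20 → 20 < 180
No further shutdowns.

no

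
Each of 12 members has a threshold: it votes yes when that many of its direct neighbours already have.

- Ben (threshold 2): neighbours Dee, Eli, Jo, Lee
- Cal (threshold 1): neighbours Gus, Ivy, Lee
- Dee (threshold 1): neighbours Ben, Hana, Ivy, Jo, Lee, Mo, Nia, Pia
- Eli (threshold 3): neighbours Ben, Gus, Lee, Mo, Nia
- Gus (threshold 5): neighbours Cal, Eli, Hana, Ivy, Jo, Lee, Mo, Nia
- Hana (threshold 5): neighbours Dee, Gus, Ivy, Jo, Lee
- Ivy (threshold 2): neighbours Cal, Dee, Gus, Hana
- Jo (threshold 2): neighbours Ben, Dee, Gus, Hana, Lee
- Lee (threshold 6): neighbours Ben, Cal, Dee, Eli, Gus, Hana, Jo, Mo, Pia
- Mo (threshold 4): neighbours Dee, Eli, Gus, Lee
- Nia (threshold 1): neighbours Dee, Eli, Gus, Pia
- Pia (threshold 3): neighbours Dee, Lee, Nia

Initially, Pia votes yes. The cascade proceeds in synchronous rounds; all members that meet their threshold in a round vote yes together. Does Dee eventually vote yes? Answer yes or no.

Round 1 — Pia votes yes (initial).
Round 2 — checking thresholds:
  Dee: 1 of 8 neighbours ≥ 1, votes yes.
  Lee: 1 of 9 neighbours < 6, below threshold.
  Nia: 1 of 4 neighbours ≥ 1, votes yes.
Round 3 — no new yes votes; cascade stops.

yes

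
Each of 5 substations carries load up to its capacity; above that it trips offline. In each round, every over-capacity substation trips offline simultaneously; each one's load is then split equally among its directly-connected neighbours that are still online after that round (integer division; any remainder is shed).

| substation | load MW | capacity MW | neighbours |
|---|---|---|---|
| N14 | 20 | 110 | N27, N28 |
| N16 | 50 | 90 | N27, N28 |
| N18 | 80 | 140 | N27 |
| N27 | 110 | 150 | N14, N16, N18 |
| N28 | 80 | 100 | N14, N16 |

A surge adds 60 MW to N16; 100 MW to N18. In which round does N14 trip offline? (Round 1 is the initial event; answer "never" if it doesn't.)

Round 1 — N16 at 110 > 90; N18 at 180 > 140. N16, N18 trip offline.
  N16 sheds 110 MW to N27, N28: 55 each.
    N27: 110+55 = 165 > 150
    N28: 80+55 = 135 > 100
  N18 sheds 180 MW to N27: 180 each.
    N27: 165+180 = 345 > 150
Round 2 — N27, N28 trip offline.
  N27 sheds 345 MW to N14: 345 each.
    N14: 20+345 = 365 > 110
  N28 sheds 135 MW to N14: 135 each.
    N14: 365+135 = 500 > 110
Round 3 — N14 trips offline.
  N14 sheds 500 MW: no online neighbours, lost.
No further trips.

3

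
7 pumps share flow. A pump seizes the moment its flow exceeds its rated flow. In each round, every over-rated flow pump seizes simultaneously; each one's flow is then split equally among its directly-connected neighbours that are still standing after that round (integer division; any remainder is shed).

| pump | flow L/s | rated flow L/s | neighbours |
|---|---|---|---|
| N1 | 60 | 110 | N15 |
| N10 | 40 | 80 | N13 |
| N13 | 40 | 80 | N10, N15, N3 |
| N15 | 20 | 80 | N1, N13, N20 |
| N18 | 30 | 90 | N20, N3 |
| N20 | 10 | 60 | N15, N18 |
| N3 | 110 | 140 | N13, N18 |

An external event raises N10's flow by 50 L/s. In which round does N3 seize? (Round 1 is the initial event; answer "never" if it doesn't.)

Round 1 — N10 at 90 > 80. N10 seizes.
  N10 sheds 90 L/s to N13: 90 each.
    N13: 40+90 = 130 > 80
Round 2 — N13 seizes.
  N13 sheds 130 L/s to N15, N3: 65 each.
    N15: 20+65 = 85 > 80
    N3: 110+65 = 175 > 140
Round 3 — N15, N3 seize.
  N15 sheds 85 L/s to N1, N20: 42 each (1 lost).
    N1: 60+42 = 102 ≤ 110
    N20: 10+42 = 52 ≤ 60
  N3 sheds 175 L/s to N18: 175 each.
    N18: 30+175 = 205 > 90
Round 4 — N18 seizes.
  N18 sheds 205 L/s to N20: 205 each.
    N20: 52+205 = 257 > 60
Round 5 — N20 seizes.
  N20 sheds 257 L/s: no online neighbours, lost.
No further seizures.

3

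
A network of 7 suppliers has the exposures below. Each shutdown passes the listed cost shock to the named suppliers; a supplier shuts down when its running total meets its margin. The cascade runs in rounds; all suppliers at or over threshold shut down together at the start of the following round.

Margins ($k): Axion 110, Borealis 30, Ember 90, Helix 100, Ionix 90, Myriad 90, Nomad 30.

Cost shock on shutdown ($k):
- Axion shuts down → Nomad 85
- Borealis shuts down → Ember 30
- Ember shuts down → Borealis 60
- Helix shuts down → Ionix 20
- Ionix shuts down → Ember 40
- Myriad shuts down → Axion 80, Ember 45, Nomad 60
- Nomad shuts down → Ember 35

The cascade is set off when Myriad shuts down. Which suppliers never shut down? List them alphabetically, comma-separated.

Round 1 — Myriad shuts down (initial).
  Axion: +80 → 80 < 110
  Ember: +45 → 45 < 90
  Nomad: +60 → 60 ≥ 30
Round 2 — Nomad shuts down.
  Ember: +35 → 80 < 90
No further shutdowns.

Axion, Borealis, Ember, Helix, Ionix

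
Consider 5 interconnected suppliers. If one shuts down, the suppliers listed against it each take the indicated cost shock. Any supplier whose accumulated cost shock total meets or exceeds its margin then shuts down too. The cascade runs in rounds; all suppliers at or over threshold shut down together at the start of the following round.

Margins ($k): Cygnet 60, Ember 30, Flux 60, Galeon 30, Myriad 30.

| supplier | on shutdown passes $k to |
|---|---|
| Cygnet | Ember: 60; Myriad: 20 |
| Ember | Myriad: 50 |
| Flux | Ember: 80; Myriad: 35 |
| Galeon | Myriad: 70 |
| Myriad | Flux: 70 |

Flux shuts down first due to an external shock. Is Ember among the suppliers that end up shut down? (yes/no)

yes

Round 1 — Flux shuts down (initial).
  Ember: +80 → 80 ≥ 30
  Myriad: +35 → 35 ≥ 30
Round 2 — Ember, Myriad shut down.
No further shutdowns.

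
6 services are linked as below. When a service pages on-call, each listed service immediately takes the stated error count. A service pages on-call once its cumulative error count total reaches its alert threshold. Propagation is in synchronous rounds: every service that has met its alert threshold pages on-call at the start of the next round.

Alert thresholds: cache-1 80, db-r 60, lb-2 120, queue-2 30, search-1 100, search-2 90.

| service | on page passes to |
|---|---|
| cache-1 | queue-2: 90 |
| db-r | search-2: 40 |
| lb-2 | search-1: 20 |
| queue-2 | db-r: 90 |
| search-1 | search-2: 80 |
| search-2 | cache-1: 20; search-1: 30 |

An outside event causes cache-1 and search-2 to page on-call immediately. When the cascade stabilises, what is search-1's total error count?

Round 1 — cache-1, search-2 page on-call (initial).
  queue-2: +90 → 90 ≥ 30
  search-1: +30 → 30 < 100
Round 2 — queue-2 pages on-call.
  db-r: +90 → 90 ≥ 60
Round 3 — db-r pages on-call.
No further pages.

30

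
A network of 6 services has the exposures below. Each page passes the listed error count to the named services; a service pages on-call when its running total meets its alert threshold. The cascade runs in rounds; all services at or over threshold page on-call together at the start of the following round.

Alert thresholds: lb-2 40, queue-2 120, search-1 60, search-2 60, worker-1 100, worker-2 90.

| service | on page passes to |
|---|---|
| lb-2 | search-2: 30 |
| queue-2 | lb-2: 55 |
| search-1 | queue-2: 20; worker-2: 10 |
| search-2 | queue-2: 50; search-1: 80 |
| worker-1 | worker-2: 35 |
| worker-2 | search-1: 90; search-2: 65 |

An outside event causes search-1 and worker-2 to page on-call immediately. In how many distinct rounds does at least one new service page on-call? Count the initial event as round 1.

2

Round 1 — search-1, worker-2 page on-call (initial).
  queue-2: +20 → 20 < 120
  search-2: +65 → 65 ≥ 60
Round 2 — search-2 pages on-call.
  queue-2: +50 → 70 < 120
No further pages.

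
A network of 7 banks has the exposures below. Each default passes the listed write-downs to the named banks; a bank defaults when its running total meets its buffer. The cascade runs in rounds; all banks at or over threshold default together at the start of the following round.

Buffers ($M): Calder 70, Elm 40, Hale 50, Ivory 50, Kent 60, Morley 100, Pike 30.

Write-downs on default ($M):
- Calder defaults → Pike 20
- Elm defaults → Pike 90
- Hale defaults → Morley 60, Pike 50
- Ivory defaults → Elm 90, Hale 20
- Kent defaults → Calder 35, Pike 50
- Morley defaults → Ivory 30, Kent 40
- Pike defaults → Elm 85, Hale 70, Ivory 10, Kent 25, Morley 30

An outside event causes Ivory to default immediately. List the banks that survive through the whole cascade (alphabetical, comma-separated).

Round 1 — Ivory defaults (initial).
  Elm: +90 → 90 ≥ 40
  Hale: +20 → 20 < 50
Round 2 — Elm defaults.
  Pike: +90 → 90 ≥ 30
Round 3 — Pike defaults.
  Hale: +70 → 90 ≥ 50
  Kent: +25 → 25 < 60
  Morley: +30 → 30 < 100
Round 4 — Hale defaults.
  Morley: +60 → 90 < 100
No further defaults.

Calder, Kent, Morley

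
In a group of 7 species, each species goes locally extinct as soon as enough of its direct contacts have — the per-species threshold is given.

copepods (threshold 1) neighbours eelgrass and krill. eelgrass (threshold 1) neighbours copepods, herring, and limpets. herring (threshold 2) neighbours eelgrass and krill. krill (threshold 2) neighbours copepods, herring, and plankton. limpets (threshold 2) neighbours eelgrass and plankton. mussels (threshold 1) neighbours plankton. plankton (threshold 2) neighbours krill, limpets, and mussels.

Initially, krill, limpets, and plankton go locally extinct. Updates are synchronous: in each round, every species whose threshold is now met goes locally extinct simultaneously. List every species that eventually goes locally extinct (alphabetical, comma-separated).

Round 1 — krill, limpets, plankton go locally extinct (initial).
Round 2 — checking thresholds:
  copepods: 1 of 2 neighbours ≥ 1, goes locally extinct.
  eelgrass: 1 of 3 neighbours ≥ 1, goes locally extinct.
  herring: 1 of 2 neighbours < 2, not yet.
  mussels: 1 of 1 neighbours ≥ 1, goes locally extinct.
Round 3 — checking thresholds:
  herring: 2 of 2 neighbours ≥ 2, goes locally extinct.
Round 4 — no new extinctions; cascade stops.

copepods, eelgrass, herring, krill, limpets, mussels, plankton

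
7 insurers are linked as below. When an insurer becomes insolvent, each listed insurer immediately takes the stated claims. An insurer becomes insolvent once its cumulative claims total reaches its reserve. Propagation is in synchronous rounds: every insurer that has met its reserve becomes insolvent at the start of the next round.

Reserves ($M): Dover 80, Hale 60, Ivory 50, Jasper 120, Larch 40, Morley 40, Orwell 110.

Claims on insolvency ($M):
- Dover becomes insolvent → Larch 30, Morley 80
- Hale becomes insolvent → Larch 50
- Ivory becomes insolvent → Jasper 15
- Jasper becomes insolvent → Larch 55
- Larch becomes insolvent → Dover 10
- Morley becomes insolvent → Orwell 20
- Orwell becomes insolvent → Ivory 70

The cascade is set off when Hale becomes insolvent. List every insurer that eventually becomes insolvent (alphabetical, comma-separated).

Hale, Larch

Round 1 — Hale becomes insolvent (initial).
  Larch: +50 → 50 ≥ 40
Round 2 — Larch becomes insolvent.
  Dover: +10 → 10 < 80
No further insolvencies.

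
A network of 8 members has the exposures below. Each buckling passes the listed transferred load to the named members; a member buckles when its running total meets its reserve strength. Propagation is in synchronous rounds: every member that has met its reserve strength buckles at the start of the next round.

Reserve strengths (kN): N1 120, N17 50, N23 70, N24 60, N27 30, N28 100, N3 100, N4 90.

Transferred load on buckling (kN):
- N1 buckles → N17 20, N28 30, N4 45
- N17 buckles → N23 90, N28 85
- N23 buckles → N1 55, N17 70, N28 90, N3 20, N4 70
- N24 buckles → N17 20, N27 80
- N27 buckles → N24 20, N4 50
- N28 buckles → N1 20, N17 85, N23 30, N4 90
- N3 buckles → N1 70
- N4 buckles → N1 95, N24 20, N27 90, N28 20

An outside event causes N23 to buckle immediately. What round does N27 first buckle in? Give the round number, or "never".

5

Round 1 — N23 buckles (initial).
  N1: +55 → 55 < 120
  N17: +70 → 70 ≥ 50
  N28: +90 → 90 < 100
  N3: +20 → 20 < 100
  N4: +70 → 70 < 90
Round 2 — N17 buckles.
  N28: +85 → 175 ≥ 100
Round 3 — N28 buckles.
  N1: +20 → 75 < 120
  N4: +90 → 160 ≥ 90
Round 4 — N4 buckles.
  N1: +95 → 170 ≥ 120
  N24: +20 → 20 < 60
  N27: +90 → 90 ≥ 30
Round 5 — N1, N27 buckle.
  N24: +20 → 40 < 60
No further bucklings.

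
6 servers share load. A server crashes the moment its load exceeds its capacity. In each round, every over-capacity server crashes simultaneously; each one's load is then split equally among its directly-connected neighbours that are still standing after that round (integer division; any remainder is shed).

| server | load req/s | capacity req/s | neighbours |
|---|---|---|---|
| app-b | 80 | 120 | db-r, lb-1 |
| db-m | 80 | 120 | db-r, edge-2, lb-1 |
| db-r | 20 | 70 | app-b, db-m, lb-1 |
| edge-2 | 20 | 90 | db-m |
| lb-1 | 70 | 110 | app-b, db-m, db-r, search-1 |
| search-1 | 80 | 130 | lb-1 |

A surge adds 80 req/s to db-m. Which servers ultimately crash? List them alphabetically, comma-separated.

Round 1 — db-m at 160 > 120. db-m crashes.
  db-m sheds 160 req/s to db-r, edge-2, lb-1: 53 each (1 lost).
    db-r: 20+53 = 73 > 70
    edge-2: 20+53 = 73 ≤ 90
    lb-1: 70+53 = 123 > 110
Round 2 — db-r, lb-1 crash.
  db-r sheds 73 req/s to app-b: 73 each.
    app-b: 80+73 = 153 > 120
  lb-1 sheds 123 req/s to app-b, search-1: 61 each (1 lost).
    app-b: 153+61 = 214 > 120
    search-1: 80+61 = 141 > 130
Round 3 — app-b, search-1 crash.
  app-b sheds 214 req/s: no online neighbours, lost.
  search-1 sheds 141 req/s: no online neighbours, lost.
No further crashes.

app-b, db-m, db-r, lb-1, search-1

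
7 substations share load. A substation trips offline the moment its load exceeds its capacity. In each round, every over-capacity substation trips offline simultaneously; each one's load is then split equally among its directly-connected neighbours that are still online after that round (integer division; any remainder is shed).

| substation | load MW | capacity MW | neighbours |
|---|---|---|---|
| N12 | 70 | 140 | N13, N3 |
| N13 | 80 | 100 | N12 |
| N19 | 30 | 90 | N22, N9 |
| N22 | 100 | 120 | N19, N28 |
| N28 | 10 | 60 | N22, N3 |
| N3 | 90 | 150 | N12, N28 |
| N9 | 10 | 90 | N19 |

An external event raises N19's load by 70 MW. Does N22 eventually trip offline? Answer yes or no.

yes

Round 1 — N19 at 100 > 90. N19 trips offline.
  N19 sheds 100 MW to N22, N9: 50 each.
    N22: 100+50 = 150 > 120
    N9: 10+50 = 60 ≤ 90
Round 2 — N22 trips offline.
  N22 sheds 150 MW to N28: 150 each.
    N28: 10+150 = 160 > 60
Round 3 — N28 trips offline.
  N28 sheds 160 MW to N3: 160 each.
    N3: 90+160 = 250 > 150
Round 4 — N3 trips offline.
  N3 sheds 250 MW to N12: 250 each.
    N12: 70+250 = 320 > 140
Round 5 — N12 trips offline.
  N12 sheds 320 MW to N13: 320 each.
    N13: 80+320 = 400 > 100
Round 6 — N13 trips offline.
  N13 sheds 400 MW: no online neighbours, lost.
No further trips.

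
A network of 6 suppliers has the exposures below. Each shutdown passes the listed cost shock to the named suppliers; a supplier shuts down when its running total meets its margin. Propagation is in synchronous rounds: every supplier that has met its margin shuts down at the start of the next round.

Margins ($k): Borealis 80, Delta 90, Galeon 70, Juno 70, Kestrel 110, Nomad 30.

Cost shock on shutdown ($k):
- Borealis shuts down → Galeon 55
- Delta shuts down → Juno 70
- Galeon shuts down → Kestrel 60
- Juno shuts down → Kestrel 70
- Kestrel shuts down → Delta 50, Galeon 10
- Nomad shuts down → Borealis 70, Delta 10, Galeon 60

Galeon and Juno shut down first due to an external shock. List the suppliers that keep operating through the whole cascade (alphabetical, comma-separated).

Round 1 — Galeon, Juno shut down (initial).
  Kestrel: +60+70 → 130 ≥ 110
Round 2 — Kestrel shuts down.
  Delta: +50 → 50 < 90
No further shutdowns.

Borealis, Delta, Nomad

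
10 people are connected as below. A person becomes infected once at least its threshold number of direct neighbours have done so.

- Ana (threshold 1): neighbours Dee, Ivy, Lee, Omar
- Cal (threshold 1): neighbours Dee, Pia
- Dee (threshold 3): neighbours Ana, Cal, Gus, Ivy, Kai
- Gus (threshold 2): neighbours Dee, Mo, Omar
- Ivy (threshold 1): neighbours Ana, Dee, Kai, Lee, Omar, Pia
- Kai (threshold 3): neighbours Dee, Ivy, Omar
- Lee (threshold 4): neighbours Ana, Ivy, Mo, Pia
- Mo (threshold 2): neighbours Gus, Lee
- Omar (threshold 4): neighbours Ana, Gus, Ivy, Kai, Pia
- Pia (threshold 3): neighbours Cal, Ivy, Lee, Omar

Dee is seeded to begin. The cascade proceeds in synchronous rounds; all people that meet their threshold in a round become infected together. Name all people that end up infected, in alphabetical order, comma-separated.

Ana, Cal, Dee, Ivy

Round 1 — Dee becomes infected (initial).
Round 2 — checking thresholds:
  Ana: 1 of 4 neighbours ≥ 1, becomes infected.
  Cal: 1 of 2 neighbours ≥ 1, becomes infected.
  Gus: 1 of 3 neighbours < 2, below threshold.
  Ivy: 1 of 6 neighbours ≥ 1, becomes infected.
  Kai: 1 of 3 neighbours < 3, below threshold.
Round 3 — no new infections; cascade stops.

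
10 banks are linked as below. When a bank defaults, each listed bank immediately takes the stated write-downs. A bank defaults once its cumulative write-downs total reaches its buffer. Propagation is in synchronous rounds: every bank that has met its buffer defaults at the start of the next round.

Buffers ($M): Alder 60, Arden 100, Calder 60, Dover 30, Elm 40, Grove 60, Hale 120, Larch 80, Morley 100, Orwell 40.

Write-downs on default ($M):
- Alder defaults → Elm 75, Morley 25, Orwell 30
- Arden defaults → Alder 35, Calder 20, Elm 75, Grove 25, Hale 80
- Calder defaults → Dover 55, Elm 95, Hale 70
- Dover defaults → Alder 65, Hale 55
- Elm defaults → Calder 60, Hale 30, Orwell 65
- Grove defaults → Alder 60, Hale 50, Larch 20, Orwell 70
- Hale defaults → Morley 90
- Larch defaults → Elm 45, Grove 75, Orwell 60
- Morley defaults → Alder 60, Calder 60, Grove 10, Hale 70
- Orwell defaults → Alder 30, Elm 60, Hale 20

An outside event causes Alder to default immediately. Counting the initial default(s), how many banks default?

7

Round 1 — Alder defaults (initial).
  Elm: +75 → 75 ≥ 40
  Morley: +25 → 25 < 100
  Orwell: +30 → 30 < 40
Round 2 — Elm defaults.
  Calder: +60 → 60 ≥ 60
  Hale: +30 → 30 < 120
  Orwell: +65 → 95 ≥ 40
Round 3 — Calder, Orwell default.
  Dover: +55 → 55 ≥ 30
  Hale: +70+20 → 120 ≥ 120
Round 4 — Dover, Hale default.
  Morley: +90 → 115 ≥ 100
Round 5 — Morley defaults.
  Grove: +10 → 10 < 60
No further defaults.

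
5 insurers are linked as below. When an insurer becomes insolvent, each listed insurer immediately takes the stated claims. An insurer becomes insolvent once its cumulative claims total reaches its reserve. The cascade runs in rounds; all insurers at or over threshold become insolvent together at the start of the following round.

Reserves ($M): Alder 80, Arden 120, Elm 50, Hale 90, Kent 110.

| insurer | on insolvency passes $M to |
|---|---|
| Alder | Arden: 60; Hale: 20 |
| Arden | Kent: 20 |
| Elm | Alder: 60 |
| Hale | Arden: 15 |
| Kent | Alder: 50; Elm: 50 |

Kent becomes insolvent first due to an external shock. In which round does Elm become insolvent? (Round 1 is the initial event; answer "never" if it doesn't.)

Round 1 — Kent becomes insolvent (initial).
  Alder: +50 → 50 < 80
  Elm: +50 → 50 ≥ 50
Round 2 — Elm becomes insolvent.
  Alder: +60 → 110 ≥ 80
Round 3 — Alder becomes insolvent.
  Arden: +60 → 60 < 120
  Hale: +20 → 20 < 90
No further insolvencies.

2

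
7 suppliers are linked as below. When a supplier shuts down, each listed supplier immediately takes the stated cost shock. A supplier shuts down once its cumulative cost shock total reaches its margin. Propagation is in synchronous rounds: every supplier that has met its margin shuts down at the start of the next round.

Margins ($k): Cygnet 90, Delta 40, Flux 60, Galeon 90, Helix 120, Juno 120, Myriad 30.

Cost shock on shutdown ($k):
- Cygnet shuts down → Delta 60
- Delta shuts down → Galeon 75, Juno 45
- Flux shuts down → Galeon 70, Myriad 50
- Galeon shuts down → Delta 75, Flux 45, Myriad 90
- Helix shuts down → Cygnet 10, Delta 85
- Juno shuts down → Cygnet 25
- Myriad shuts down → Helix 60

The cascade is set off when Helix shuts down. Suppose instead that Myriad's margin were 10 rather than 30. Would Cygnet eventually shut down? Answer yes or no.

With Myriad's margin at 10:
Round 1 — Helix shuts down (initial).
  Cygnet: +10 → 10 < 90
  Delta: +85 → 85 ≥ 40
Round 2 — Delta shuts down.
  Galeon: +75 → 75 < 90
  Juno: +45 → 45 < 120
No further shutdowns.

no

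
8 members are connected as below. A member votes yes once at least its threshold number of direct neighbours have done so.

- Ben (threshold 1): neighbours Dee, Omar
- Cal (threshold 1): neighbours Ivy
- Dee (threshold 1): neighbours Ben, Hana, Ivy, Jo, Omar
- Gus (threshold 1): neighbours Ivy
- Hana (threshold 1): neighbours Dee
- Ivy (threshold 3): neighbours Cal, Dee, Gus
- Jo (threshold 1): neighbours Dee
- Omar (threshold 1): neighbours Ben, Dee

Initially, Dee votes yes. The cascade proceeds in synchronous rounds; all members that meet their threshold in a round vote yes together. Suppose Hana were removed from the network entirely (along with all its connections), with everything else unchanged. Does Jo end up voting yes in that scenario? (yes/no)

With Hana removed:
Round 1 — Dee votes yes (initial).
Round 2 — checking thresholds:
  Ben: 1 of 2 neighbours ≥ 1, votes yes.
  Ivy: 1 of 3 neighbours < 3, holds.
  Jo: 1 of 1 neighbours ≥ 1, votes yes.
  Omar: 1 of 2 neighbours ≥ 1, votes yes.
Round 3 — no new yes votes; cascade stops.

yes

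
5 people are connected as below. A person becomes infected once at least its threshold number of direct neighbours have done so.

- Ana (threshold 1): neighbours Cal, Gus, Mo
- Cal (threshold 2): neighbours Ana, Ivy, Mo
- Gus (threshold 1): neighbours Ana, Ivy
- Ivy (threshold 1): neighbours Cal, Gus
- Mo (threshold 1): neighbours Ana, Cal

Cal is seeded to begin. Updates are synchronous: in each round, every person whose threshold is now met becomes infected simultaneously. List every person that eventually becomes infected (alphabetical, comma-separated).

Ana, Cal, Gus, Ivy, Mo

Round 1 — Cal becomes infected (initial).
Round 2 — checking thresholds:
  Ana: 1 of 3 neighbours ≥ 1, becomes infected.
  Ivy: 1 of 2 neighbours ≥ 1, becomes infected.
  Mo: 1 of 2 neighbours ≥ 1, becomes infected.
Round 3 — checking thresholds:
  Gus: 2 of 2 neighbours ≥ 1, becomes infected.
Round 4 — no new infections; cascade stops.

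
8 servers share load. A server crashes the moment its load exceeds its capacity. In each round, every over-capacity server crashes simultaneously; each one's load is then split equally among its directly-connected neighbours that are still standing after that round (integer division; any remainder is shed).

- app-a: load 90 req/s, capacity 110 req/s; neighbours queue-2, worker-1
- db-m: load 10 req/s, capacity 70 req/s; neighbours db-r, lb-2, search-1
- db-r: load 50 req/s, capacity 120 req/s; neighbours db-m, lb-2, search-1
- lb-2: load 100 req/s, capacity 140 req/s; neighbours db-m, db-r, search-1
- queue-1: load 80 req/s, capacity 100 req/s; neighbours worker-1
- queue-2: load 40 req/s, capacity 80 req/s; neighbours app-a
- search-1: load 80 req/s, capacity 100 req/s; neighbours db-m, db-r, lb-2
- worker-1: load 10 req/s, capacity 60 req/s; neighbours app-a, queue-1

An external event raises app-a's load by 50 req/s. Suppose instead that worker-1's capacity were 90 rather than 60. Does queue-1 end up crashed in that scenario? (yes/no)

With worker-1's capacity at 90:
Round 1 — app-a at 140 > 110. app-a crashes.
  app-a sheds 140 req/s to queue-2, worker-1: 70 each.
    queue-2: 40+70 = 110 > 80
    worker-1: 10+70 = 80 ≤ 90
Round 2 — queue-2 crashes.
  queue-2 sheds 110 req/s: no online neighbours, lost.
No further crashes.

no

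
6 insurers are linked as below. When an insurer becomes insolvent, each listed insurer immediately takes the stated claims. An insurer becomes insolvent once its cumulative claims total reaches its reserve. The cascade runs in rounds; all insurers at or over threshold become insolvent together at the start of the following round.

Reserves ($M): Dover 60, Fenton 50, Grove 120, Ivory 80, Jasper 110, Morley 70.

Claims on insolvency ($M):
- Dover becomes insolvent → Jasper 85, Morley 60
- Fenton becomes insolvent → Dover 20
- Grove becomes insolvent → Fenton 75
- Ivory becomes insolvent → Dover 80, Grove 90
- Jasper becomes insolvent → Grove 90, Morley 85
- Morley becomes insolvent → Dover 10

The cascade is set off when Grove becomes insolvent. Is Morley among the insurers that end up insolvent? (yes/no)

Round 1 — Grove becomes insolvent (initial).
  Fenton: +75 → 75 ≥ 50
Round 2 — Fenton becomes insolvent.
  Dover: +20 → 20 < 60
No further insolvencies.

no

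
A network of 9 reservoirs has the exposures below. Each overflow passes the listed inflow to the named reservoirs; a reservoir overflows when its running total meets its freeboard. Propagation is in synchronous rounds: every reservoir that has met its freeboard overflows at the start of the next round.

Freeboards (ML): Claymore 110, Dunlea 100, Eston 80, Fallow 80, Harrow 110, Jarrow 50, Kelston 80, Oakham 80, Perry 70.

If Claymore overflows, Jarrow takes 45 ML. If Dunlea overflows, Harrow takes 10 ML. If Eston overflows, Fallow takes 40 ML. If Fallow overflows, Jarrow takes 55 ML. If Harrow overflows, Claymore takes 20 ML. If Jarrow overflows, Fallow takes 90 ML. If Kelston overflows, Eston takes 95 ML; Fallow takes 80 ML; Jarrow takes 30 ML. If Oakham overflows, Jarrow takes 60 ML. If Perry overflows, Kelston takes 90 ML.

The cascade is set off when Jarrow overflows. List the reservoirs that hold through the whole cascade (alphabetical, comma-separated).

Claymore, Dunlea, Eston, Harrow, Kelston, Oakham, Perry

Round 1 — Jarrow overflows (initial).
  Fallow: +90 → 90 ≥ 80
Round 2 — Fallow overflows.
No further overflows.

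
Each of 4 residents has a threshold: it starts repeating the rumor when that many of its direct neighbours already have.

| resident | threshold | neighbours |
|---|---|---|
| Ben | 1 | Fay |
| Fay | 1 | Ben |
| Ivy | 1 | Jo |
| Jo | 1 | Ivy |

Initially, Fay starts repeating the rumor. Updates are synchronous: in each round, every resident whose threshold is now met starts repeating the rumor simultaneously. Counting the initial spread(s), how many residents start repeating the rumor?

2

Round 1 — Fay starts repeating the rumor (initial).
Round 2 — checking thresholds:
  Ben: 1 of 1 neighbours ≥ 1, starts repeating the rumor.
Round 3 — no new spreads; cascade stops.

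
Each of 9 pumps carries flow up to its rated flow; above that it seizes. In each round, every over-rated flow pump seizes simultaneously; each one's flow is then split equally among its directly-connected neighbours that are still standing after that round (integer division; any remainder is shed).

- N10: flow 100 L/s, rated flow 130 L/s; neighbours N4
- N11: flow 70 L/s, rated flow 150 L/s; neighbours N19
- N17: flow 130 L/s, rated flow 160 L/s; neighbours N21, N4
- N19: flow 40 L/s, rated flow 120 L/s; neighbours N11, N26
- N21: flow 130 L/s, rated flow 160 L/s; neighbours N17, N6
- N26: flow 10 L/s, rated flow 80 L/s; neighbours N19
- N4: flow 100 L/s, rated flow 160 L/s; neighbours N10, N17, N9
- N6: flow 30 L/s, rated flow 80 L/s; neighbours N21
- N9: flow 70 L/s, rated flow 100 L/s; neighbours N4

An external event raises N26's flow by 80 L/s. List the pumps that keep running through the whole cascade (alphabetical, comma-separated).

N10, N17, N21, N4, N6, N9

Round 1 — N26 at 90 > 80. N26 seizes.
  N26 sheds 90 L/s to N19: 90 each.
    N19: 40+90 = 130 > 120
Round 2 — N19 seizes.
  N19 sheds 130 L/s to N11: 130 each.
    N11: 70+130 = 200 > 150
Round 3 — N11 seizes.
  N11 sheds 200 L/s: no online neighbours, lost.
No further seizures.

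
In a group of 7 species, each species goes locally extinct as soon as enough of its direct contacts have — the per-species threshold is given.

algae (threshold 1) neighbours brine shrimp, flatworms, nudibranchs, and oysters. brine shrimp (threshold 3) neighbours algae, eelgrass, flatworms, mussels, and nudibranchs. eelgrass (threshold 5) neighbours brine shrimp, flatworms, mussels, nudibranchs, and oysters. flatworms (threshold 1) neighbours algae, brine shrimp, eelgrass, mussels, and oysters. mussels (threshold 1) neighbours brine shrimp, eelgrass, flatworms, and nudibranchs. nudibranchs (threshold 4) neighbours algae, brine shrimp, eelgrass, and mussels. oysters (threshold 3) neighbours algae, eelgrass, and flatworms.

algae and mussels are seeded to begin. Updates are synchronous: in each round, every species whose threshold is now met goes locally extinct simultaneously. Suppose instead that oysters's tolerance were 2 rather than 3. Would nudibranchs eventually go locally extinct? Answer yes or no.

no

With oysters's tolerance at 2:
Round 1 — algae, mussels go locally extinct (initial).
Round 2 — checking thresholds:
  brine shrimp: 2 of 5 neighbours < 3, holds.
  eelgrass: 1 of 5 neighbours < 5, holds.
  flatworms: 2 of 5 neighbours ≥ 1, goes locally extinct.
  nudibranchs: 2 of 4 neighbours < 4, holds.
  oysters: 1 of 3 neighbours < 2, holds.
Round 3 — checking thresholds:
  brine shrimp: 3 of 5 neighbours ≥ 3, goes locally extinct.
  eelgrass: 2 of 5 neighbours < 5, holds.
  nudibranchs: 2 of 4 neighbours < 4, holds.
  oysters: 2 of 3 neighbours ≥ 2, goes locally extinct.
Round 4 — no new extinctions; cascade stops.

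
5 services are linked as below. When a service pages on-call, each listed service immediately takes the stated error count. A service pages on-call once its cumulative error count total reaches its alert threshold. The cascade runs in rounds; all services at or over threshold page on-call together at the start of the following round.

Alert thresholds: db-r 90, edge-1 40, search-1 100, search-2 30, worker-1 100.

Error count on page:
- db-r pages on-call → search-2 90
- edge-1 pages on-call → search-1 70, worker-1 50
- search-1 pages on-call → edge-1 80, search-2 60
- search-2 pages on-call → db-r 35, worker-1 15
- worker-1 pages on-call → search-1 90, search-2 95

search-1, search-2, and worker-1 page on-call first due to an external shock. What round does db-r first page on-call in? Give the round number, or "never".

never

Round 1 — search-1, search-2, worker-1 page on-call (initial).
  db-r: +35 → 35 < 90
  edge-1: +80 → 80 ≥ 40
Round 2 — edge-1 pages on-call.
No further pages.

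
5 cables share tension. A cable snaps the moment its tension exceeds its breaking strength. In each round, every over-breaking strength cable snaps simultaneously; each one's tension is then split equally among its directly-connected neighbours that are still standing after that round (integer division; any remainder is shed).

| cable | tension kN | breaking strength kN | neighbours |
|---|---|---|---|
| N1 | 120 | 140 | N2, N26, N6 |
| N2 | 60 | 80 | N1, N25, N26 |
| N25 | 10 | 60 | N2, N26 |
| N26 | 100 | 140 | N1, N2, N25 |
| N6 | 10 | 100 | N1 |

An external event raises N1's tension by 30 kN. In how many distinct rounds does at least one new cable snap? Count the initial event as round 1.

Round 1 — N1 at 150 > 140. N1 snaps.
  N1 sheds 150 kN to N2, N26, N6: 50 each.
    N2: 60+50 = 110 > 80
    N26: 100+50 = 150 > 140
    N6: 10+50 = 60 ≤ 100
Round 2 — N2, N26 snap.
  N2 sheds 110 kN to N25: 110 each.
    N25: 10+110 = 120 > 60
  N26 sheds 150 kN to N25: 150 each.
    N25: 120+150 = 270 > 60
Round 3 — N25 snaps.
  N25 sheds 270 kN: no online neighbours, lost.
No further breaks.

3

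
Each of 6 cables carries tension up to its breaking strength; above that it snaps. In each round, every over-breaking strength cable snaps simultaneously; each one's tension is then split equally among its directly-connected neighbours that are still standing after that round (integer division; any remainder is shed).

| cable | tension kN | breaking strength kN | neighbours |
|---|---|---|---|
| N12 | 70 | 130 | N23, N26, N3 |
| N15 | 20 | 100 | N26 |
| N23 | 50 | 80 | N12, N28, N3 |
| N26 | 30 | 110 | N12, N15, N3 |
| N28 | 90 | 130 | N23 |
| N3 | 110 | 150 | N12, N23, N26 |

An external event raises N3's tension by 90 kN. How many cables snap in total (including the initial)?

6

Round 1 — N3 at 200 > 150. N3 snaps.
  N3 sheds 200 kN to N12, N23, N26: 66 each (2 lost).
    N12: 70+66 = 136 > 130
    N23: 50+66 = 116 > 80
    N26: 30+66 = 96 ≤ 110
Round 2 — N12, N23 snap.
  N12 sheds 136 kN to N26: 136 each.
    N26: 96+136 = 232 > 110
  N23 sheds 116 kN to N28: 116 each.
    N28: 90+116 = 206 > 130
Round 3 — N26, N28 snap.
  N26 sheds 232 kN to N15: 232 each.
    N15: 20+232 = 252 > 100
  N28 sheds 206 kN: no online neighbours, lost.
Round 4 — N15 snaps.
  N15 sheds 252 kN: no online neighbours, lost.
No further breaks.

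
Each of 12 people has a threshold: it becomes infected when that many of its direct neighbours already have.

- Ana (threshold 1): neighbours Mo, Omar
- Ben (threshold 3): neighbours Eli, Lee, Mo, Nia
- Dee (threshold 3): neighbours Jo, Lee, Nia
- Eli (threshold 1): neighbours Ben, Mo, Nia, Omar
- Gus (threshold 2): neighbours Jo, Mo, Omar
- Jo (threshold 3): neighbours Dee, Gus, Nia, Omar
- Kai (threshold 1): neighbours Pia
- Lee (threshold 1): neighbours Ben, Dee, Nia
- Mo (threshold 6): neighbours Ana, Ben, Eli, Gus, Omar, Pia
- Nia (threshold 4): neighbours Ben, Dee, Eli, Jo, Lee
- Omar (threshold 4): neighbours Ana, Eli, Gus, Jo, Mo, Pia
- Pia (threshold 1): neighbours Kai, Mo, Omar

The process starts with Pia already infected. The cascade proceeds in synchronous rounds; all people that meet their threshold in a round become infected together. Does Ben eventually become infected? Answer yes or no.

Round 1 — Pia becomes infected (initial).
Round 2 — checking thresholds:
  Kai: 1 of 1 neighbours ≥ 1, becomes infected.
  Mo: 1 of 6 neighbours < 6, below threshold.
  Omar: 1 of 6 neighbours < 4, below threshold.
Round 3 — no new infections; cascade stops.

no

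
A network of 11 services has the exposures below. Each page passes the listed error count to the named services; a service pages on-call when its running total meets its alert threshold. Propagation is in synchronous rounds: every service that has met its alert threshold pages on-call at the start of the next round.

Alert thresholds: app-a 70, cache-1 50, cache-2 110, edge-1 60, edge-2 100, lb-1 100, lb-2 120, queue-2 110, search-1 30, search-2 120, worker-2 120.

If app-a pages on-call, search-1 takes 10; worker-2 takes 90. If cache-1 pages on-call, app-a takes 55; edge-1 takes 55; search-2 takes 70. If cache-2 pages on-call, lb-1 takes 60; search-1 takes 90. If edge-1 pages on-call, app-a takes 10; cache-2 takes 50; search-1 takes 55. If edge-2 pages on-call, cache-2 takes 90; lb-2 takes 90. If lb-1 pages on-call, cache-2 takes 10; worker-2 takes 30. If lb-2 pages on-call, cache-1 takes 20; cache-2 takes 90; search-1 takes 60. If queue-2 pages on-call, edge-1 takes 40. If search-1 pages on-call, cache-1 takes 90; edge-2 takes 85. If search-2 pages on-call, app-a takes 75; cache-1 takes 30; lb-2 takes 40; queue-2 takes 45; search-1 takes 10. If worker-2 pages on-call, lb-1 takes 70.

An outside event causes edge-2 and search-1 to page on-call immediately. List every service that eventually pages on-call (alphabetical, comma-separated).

Round 1 — edge-2, search-1 page on-call (initial).
  cache-1: +90 → 90 ≥ 50
  cache-2: +90 → 90 < 110
  lb-2: +90 → 90 < 120
Round 2 — cache-1 pages on-call.
  app-a: +55 → 55 < 70
  edge-1: +55 → 55 < 60
  search-2: +70 → 70 < 120
No further pages.

cache-1, edge-2, search-1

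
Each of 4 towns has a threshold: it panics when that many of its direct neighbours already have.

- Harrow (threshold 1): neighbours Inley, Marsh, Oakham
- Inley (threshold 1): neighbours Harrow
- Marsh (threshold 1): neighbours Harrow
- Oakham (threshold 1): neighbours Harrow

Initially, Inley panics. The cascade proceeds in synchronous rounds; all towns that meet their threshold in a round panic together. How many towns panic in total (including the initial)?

4

Round 1 — Inley panics (initial).
Round 2 — checking thresholds:
  Harrow: 1 of 3 neighbours ≥ 1, panics.
Round 3 — checking thresholds:
  Marsh: 1 of 1 neighbours ≥ 1, panics.
  Oakham: 1 of 1 neighbours ≥ 1, panics.
Round 4 — no new panics; cascade stops.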